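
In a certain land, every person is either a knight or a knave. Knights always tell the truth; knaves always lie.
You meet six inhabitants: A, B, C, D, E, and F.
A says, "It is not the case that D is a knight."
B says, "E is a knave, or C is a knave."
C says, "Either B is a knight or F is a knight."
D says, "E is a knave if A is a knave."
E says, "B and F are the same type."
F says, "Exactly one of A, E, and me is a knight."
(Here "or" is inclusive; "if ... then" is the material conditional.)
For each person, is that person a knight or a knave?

A is a knave; "it is not the case that D is a knight" is False, as required.
B is a knight, and the claim "E is a knave, or C is a knave" is indeed True.
C is a knight, so "either B is a knight or F is a knight" must be True — and it is.
As a knight, D's statement "E is a knave if A is a knave" should be True; it is.
E (knave): "B and F are the same type" — False. ✓
F is a knave, so "exactly one of A, E, and me is a knight" must be False — and it is.

A is a knave, B is a knight, C is a knight, D is a knight, E is a knave, and F is a knave.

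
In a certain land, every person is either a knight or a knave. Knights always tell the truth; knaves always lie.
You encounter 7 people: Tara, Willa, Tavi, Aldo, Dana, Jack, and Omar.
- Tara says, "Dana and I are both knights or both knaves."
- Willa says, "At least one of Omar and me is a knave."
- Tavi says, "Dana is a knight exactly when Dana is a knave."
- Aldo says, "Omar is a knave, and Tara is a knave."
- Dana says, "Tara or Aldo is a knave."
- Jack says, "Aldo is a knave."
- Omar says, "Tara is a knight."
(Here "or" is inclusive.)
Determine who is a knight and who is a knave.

Tara (knave): "Dana and I are both knights or both knaves" — False. ✓
Willa is a knight, so "at least one of Omar and me is a knave" must be True — and it is.
Tavi is a knave, and the claim "Dana is a knight exactly when Dana is a knave" is indeed False.
As a knight, Aldo's statement "Omar is a knave, and Tara is a knave" should be True; it is.
Dana is a knight, so "Tara or Aldo is a knave" must be True — and it is.
Jack is a knave, and the claim "Aldo is a knave" is indeed False.
Omar is a knave, and the claim "Tara is a knight" is indeed False.

Knights: Willa, Aldo, and Dana. Knaves: Tara, Tavi, Jack, and Omar.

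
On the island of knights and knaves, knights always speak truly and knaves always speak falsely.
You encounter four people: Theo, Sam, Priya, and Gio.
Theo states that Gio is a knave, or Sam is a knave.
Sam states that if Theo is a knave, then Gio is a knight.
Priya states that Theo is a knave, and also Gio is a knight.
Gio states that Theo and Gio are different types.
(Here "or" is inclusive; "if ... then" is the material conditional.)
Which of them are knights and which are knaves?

Knights: Sam, Priya, and Gio. Knaves: Theo.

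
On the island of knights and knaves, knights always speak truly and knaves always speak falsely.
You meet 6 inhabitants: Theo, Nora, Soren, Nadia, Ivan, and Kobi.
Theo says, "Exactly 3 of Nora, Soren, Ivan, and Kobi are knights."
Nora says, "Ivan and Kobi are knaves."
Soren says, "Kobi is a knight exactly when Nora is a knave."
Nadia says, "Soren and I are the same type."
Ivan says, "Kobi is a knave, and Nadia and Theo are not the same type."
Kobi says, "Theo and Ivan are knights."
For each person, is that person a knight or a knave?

Knights: Nora and Soren. Knaves: Theo, Nadia, Ivan, and Kobi.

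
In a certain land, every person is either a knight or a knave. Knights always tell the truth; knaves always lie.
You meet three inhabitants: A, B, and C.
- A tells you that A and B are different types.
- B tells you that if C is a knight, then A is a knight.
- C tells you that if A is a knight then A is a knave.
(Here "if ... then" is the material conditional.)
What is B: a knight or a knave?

B is a knave.

Consistent assignments: {A=knave, B=knave, C=knight}
In every consistent assignment, B is a knave.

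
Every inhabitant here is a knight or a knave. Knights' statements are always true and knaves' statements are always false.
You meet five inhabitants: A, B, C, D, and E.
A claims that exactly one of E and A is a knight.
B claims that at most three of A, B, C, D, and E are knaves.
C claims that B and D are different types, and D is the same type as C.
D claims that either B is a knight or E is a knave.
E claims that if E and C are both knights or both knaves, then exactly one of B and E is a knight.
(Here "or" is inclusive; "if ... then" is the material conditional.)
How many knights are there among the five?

The unique consistent assignment is A=knave, B=knave, C=knave, D=knight, E=knave.
That has 1 knight.

1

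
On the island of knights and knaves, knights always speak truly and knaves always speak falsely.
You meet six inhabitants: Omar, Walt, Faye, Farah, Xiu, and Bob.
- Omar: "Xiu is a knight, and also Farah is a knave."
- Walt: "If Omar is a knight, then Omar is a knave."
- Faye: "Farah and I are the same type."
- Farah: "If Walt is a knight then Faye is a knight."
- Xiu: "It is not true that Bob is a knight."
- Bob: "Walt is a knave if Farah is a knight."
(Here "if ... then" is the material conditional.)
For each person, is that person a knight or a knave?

As a knave, Omar's statement "Xiu is a knight, and also Farah is a knave" should be False; it is.
Since Walt is a knight, "if Omar is a knight, then Omar is a knave" needs to be true, which holds.
As a knight, Faye's statement "Farah and I are the same type" should be true; it is.
Farah is a knight; "if Walt is a knight then Faye is a knight" is true, as required.
Xiu is a knight; "it is not true that Bob is a knight" is true, as required.
Since Bob is a knave, "Walt is a knave if Farah is a knight" needs to be False, which holds.

Omar is a knave, Walt is a knight, Faye is a knight, Farah is a knight, Xiu is a knight, and Bob is a knave.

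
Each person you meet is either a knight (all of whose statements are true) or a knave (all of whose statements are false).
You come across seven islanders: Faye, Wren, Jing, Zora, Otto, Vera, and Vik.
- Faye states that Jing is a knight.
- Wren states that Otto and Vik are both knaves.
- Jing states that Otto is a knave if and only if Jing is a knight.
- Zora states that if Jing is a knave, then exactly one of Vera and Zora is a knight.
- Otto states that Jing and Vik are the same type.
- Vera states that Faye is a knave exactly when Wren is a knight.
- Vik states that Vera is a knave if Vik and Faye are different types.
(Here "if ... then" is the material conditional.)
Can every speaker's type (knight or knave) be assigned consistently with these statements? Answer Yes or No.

Yes

One consistent assignment: Faye=knave, Wren=knave, Jing=knave, Zora=knight, Otto=knave, Vera=knave, Vik=knight.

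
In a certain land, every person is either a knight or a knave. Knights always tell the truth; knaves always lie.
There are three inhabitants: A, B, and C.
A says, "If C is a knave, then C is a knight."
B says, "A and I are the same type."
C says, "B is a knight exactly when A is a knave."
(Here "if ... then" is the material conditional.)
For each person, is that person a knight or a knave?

A (knight): "if C is a knave, then C is a knight" — True. ✓
B (knave): "A and I are the same type" — False. ✓
As a knight, C's statement "B is a knight exactly when A is a knave" should be True; it is.

A is a knight, B is a knave, and C is a knight.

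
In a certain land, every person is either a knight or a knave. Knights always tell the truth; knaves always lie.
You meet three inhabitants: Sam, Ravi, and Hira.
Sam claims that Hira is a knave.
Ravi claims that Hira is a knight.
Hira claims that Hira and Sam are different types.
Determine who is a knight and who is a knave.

Knights: Ravi and Hira. Knaves: Sam.

Since Sam is a knave, "Hira is a knave" needs to be false, which holds.
Ravi is a knight, and the claim "Hira is a knight" is indeed True.
Hira (knight): "Hira and Sam are different types" — True. ✓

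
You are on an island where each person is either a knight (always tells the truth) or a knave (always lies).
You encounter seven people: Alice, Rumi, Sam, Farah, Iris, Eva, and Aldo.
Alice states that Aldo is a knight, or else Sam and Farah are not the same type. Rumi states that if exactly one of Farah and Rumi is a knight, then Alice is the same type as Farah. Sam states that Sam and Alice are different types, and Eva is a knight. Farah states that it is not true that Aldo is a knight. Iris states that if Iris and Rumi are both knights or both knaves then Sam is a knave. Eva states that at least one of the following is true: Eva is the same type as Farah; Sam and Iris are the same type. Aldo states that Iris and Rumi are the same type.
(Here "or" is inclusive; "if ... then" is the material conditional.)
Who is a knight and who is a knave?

Alice is a knave, Rumi is a knave, Sam is a knight, Farah is a knight, Iris is a knight, Eva is a knight, and Aldo is a knave.

Alice is a knave, and the claim "Aldo is a knight, or else Sam and Farah are not the same type" is indeed false.
Rumi is a knave, and the claim "if exactly one of Farah and Rumi is a knight, then Alice is the same type as Farah" is indeed false.
Sam is a knight; "Sam and Alice are different types, and Eva is a knight" is true, as required.
Since Farah is a knight, "it is not true that Aldo is a knight" needs to be true, which holds.
Iris is a knight, and the claim "if Iris and Rumi are both knights or both knaves then Sam is a knave" is indeed true.
Eva is a knight, so "at least one of the following is true: Eva is the same type as Farah; Sam and Iris are the same type" must be true — and it is.
Since Aldo is a knave, "Iris and Rumi are the same type" needs to be false, which holds.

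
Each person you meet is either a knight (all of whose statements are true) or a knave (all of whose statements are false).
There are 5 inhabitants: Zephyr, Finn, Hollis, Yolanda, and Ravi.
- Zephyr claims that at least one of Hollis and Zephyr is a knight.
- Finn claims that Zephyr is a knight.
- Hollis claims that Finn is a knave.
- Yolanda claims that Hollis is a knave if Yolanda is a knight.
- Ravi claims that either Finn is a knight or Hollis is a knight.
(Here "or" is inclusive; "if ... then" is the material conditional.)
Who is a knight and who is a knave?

Zephyr is a knight, Finn is a knight, Hollis is a knave, Yolanda is a knight, and Ravi is a knight.

Zephyr is a knight; "at least one of Hollis and Zephyr is a knight" is true, as required.
Since Finn is a knight, "Zephyr is a knight" needs to be true, which holds.
Hollis is a knave, and the claim "Finn is a knave" is indeed False.
Yolanda is a knight, and the claim "Hollis is a knave if Yolanda is a knight" is indeed true.
Ravi (knight): "either Finn is a knight or Hollis is a knight" — true. ✓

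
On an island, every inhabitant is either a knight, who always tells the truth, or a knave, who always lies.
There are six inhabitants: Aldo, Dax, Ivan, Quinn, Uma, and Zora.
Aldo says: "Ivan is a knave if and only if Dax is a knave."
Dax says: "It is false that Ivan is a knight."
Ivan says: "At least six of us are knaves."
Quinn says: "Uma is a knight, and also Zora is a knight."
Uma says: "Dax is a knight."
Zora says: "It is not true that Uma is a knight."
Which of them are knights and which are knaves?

Aldo is a knave, Dax is a knight, Ivan is a knave, Quinn is a knave, Uma is a knight, and Zora is a knave.

Aldo (knave): "Ivan is a knave if and only if Dax is a knave" — False. ✓
Dax is a knight, and the claim "it is false that Ivan is a knight" is indeed true.
Ivan is a knave, and the claim "at least six of us are knaves" is indeed False.
Quinn is a knave; "Uma is a knight, and also Zora is a knight" is False, as required.
Uma (knight): "Dax is a knight" — true. ✓
Zora is a knave; "it is not true that Uma is a knight" is False, as required.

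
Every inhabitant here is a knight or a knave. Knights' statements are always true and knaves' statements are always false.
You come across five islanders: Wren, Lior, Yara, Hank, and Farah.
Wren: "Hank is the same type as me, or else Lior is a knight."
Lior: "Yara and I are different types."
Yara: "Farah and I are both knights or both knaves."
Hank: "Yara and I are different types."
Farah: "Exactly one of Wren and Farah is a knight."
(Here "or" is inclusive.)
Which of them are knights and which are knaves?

Wren is a knave, and the claim "Hank is the same type as me, or else Lior is a knight" is indeed False.
Since Lior is a knave, "Yara and I are different types" needs to be False, which holds.
Since Yara is a knave, "Farah and I are both knights or both knaves" needs to be False, which holds.
Since Hank is a knight, "Yara and I are different types" needs to be true, which holds.
Farah is a knight, so "exactly one of Wren and Farah is a knight" must be true — and it is.

Wren is a knave, Lior is a knave, Yara is a knave, Hank is a knight, and Farah is a knight.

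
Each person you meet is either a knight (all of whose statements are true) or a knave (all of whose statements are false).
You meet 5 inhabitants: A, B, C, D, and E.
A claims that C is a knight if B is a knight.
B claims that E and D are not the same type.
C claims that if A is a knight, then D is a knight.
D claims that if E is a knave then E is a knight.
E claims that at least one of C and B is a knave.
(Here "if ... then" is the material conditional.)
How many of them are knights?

4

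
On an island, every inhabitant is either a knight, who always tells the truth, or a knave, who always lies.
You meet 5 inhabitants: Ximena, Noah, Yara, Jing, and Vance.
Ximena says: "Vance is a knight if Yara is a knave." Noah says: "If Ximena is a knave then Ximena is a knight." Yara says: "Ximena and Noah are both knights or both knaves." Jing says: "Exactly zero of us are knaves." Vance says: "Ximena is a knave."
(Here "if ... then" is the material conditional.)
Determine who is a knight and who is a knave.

Ximena is a knight, Noah is a knight, Yara is a knight, Jing is a knave, and Vance is a knave.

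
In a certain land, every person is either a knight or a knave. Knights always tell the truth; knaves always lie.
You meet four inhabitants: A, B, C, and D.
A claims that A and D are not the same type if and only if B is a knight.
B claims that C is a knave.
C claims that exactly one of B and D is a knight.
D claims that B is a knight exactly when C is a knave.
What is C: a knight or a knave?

C is a knight.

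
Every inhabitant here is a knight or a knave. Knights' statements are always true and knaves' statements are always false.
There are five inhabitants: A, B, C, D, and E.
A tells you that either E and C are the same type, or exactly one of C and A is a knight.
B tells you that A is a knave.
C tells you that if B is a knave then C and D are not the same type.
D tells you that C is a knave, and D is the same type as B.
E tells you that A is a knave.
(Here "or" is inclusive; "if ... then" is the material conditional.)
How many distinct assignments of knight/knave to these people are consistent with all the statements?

0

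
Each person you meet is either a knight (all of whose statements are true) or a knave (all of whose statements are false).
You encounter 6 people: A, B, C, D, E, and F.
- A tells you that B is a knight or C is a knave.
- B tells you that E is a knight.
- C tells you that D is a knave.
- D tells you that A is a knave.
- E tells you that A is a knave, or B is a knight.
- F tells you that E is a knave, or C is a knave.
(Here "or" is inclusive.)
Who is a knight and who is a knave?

A is a knight, B is a knight, C is a knight, D is a knave, E is a knight, and F is a knave.

A is a knight, and the claim "B is a knight or C is a knave" is indeed True.
B is a knight, so "E is a knight" must be True — and it is.
Since C is a knight, "D is a knave" needs to be True, which holds.
D is a knave; "A is a knave" is false, as required.
E is a knight; "A is a knave, or B is a knight" is True, as required.
F is a knave, so "E is a knave, or C is a knave" must be false — and it is.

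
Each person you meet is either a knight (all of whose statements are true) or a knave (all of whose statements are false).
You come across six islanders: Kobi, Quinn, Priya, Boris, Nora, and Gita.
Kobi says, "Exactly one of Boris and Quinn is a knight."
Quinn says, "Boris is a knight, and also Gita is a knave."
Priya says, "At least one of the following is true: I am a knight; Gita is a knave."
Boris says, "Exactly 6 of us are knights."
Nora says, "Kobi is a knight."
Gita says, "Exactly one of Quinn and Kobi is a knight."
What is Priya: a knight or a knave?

Priya is a knight.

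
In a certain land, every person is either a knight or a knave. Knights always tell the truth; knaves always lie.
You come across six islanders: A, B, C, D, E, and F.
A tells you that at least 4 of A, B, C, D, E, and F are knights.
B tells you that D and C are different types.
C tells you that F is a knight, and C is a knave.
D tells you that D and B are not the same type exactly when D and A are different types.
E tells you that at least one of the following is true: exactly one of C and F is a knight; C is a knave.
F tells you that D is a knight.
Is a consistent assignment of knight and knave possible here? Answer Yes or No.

No

Checking all 64 assignments, each has at least one speaker whose statement's truth value contradicts their type.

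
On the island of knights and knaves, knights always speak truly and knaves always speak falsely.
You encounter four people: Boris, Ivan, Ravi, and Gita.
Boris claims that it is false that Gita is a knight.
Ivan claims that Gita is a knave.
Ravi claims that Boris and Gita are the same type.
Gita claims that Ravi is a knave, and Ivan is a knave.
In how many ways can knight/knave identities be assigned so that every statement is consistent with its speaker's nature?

2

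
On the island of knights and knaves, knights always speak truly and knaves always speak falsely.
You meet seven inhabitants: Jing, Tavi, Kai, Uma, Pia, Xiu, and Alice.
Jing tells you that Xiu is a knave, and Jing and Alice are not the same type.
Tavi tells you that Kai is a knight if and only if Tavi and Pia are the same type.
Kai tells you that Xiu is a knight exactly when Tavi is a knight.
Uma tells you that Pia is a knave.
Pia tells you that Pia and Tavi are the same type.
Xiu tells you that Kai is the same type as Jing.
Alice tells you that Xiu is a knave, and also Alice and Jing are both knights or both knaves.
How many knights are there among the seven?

3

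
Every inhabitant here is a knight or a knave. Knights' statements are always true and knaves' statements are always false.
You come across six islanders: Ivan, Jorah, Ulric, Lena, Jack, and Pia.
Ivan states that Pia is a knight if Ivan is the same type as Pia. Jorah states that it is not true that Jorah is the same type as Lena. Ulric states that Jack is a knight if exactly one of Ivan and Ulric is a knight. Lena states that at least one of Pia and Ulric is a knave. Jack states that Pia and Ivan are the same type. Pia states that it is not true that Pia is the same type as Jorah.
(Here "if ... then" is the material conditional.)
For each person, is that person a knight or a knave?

Knights: Ivan, Ulric, Jack, and Pia. Knaves: Jorah and Lena.

Since Ivan is a knight, "Pia is a knight if Ivan is the same type as Pia" needs to be true, which holds.
As a knave, Jorah's statement "it is not true that Jorah is the same type as Lena" should be false; it is.
Ulric is a knight, and the claim "Jack is a knight if exactly one of Ivan and Ulric is a knight" is indeed true.
Since Lena is a knave, "at least one of Pia and Ulric is a knave" needs to be false, which holds.
Jack is a knight, and the claim "Pia and Ivan are the same type" is indeed true.
Pia is a knight; "it is not true that Pia is the same type as Jorah" is true, as required.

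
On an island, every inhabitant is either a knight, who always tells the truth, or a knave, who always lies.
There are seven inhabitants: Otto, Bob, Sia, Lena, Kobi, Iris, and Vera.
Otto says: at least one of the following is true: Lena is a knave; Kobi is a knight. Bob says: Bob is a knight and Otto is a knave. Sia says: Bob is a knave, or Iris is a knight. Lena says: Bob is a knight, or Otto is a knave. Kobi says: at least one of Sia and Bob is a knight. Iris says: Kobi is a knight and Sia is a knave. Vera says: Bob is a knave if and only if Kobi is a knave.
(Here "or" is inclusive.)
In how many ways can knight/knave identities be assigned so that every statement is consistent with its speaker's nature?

1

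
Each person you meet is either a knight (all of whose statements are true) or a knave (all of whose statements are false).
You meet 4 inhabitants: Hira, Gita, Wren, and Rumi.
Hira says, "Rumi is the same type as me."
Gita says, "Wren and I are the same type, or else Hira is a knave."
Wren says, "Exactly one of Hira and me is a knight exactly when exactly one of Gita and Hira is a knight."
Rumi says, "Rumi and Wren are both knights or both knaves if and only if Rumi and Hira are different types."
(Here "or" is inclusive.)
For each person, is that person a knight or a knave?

As a knave, Hira's statement "Rumi is the same type as me" should be False; it is.
Gita is a knight, and the claim "Wren and I are the same type, or else Hira is a knave" is indeed true.
Wren is a knight, so "exactly one of Hira and me is a knight exactly when exactly one of Gita and Hira is a knight" must be true — and it is.
Since Rumi is a knight, "Rumi and Wren are both knights or both knaves if and only if Rumi and Hira are different types" needs to be true, which holds.

Hira is a knave, Gita is a knight, Wren is a knight, and Rumi is a knight.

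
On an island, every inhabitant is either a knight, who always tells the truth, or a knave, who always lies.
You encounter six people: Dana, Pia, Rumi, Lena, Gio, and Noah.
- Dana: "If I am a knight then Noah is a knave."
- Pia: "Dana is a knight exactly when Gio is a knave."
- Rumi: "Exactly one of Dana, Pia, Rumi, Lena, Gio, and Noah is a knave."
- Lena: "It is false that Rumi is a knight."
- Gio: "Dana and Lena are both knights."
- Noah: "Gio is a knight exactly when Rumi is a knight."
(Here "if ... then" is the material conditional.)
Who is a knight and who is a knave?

Dana is a knight, and the claim "if I am a knight then Noah is a knave" is indeed True.
As a knave, Pia's statement "Dana is a knight exactly when Gio is a knave" should be false; it is.
Rumi (knave): "exactly one of Dana, Pia, Rumi, Lena, Gio, and Noah is a knave" — false. ✓
As a knight, Lena's statement "it is false that Rumi is a knight" should be True; it is.
Gio is a knight; "Dana and Lena are both knights" is True, as required.
Noah (knave): "Gio is a knight exactly when Rumi is a knight" — false. ✓

Dana is a knight, Pia is a knave, Rumi is a knave, Lena is a knight, Gio is a knight, and Noah is a knave.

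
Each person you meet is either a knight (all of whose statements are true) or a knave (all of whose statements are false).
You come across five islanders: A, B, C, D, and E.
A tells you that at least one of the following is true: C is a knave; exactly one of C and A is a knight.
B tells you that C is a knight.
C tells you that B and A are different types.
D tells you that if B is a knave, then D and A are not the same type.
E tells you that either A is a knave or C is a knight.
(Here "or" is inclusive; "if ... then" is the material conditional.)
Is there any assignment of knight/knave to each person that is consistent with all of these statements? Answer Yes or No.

No

Checking all 32 assignments, each has at least one speaker whose statement's truth value contradicts their type.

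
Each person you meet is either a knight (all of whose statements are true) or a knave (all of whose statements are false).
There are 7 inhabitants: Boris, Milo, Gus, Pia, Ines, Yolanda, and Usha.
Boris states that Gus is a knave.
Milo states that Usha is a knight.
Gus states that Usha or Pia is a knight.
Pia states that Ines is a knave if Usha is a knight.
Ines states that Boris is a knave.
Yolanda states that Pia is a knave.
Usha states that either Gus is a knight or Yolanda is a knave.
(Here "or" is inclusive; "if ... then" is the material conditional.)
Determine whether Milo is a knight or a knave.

Milo is a knight.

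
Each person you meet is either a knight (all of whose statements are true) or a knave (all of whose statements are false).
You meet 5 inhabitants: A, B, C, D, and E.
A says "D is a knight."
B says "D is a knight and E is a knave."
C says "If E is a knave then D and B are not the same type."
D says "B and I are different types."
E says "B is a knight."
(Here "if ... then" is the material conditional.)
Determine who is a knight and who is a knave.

Suppose A is a knight. Then A's statement "D is a knight" would have to be true. Checking the 16 ways to assign the others, none is consistent with every speaker.
(For instance, with B=knave, C=knave, D=knave, E=knave, A's claim "D is a knight" comes out false where it would need to be true.)
So A must be a knave, making "D is a knight" false. Taking A=knave, B=knave, C=knave, D=knave, E=knave, each remaining statement checks out:
  B (knave): "D is a knight and E is a knave" — false. ✓
  C (knave): "if E is a knave then D and B are not the same type" — false. ✓
  D (knave): "B and I are different types" — false. ✓
  E (knave): "B is a knight" — false. ✓
This is the unique consistent assignment.

Knights: none. Knaves: A, B, C, D, and E.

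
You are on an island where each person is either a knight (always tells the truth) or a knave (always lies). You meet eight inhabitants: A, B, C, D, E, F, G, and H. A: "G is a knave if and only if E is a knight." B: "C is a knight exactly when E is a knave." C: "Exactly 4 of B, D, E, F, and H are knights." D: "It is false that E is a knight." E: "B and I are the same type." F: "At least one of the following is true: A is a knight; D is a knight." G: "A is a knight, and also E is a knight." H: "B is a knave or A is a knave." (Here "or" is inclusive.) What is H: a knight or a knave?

H is a knight.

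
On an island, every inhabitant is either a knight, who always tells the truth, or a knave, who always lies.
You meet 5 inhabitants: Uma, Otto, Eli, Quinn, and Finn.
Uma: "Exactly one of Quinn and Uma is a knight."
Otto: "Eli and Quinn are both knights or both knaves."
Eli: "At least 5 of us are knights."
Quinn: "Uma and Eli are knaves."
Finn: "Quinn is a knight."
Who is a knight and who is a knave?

Uma is a knight, Otto is a knight, Eli is a knave, Quinn is a knave, and Finn is a knave.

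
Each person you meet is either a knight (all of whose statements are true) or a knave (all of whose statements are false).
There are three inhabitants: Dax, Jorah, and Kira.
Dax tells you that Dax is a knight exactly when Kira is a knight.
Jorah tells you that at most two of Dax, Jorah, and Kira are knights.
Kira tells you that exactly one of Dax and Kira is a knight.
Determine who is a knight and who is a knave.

Knights: Jorah and Kira. Knaves: Dax.

Suppose Dax is a knight. Then Dax's statement "Dax is a knight exactly when Kira is a knight" would have to be true. Checking the 4 ways to assign the others, none is consistent with every speaker.
(For instance, with Jorah=knight, Kira=knight, Jorah's claim "at most two of Dax, Jorah, and Kira are knights" comes out false where it would need to be true.)
So Dax must be a knave, making "Dax is a knight exactly when Kira is a knight" false. Taking Dax=knave, Jorah=knight, Kira=knight, each remaining statement checks out:
  Jorah (knight): "at most two of Dax, Jorah, and Kira are knights" — true. ✓
  Kira (knight): "exactly one of Dax and Kira is a knight" — true. ✓
This is the unique consistent assignment.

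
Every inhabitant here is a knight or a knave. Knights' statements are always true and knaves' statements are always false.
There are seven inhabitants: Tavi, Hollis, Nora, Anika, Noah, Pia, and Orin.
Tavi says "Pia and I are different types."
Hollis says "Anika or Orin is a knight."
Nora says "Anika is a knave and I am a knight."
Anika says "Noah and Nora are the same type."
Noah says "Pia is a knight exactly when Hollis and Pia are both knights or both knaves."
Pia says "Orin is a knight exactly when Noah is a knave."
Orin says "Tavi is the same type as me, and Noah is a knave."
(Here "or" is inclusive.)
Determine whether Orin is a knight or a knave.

Consistent assignments: {Tavi=knight, Hollis=knave, Nora=knight, Anika=knave, Noah=knave, Pia=knave, Orin=knave}
In every consistent assignment, Orin is a knave.

Orin is a knave.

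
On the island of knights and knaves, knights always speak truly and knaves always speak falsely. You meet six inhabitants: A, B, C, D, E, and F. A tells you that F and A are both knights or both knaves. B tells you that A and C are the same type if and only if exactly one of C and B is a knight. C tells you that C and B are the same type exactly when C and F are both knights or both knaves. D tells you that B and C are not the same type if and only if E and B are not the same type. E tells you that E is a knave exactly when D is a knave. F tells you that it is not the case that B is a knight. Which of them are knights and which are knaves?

Knights: D and F. Knaves: A, B, C, and E.

A is a knave, and the claim "F and A are both knights or both knaves" is indeed False.
As a knave, B's statement "A and C are the same type if and only if exactly one of C and B is a knight" should be False; it is.
C is a knave, so "C and B are the same type exactly when C and F are both knights or both knaves" must be False — and it is.
D is a knight, and the claim "B and C are not the same type if and only if E and B are not the same type" is indeed true.
E is a knave, and the claim "E is a knave exactly when D is a knave" is indeed False.
Since F is a knight, "it is not the case that B is a knight" needs to be true, which holds.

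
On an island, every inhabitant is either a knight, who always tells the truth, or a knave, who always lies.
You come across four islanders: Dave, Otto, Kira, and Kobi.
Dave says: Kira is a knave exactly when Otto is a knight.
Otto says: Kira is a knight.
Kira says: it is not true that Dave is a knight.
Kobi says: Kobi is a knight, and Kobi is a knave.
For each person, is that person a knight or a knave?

Knights: Otto and Kira. Knaves: Dave and Kobi.

Suppose Dave is a knight. Then Dave's statement "Kira is a knave exactly when Otto is a knight" would have to be true. Checking the 8 ways to assign the others, none is consistent with every speaker.
(For instance, with Otto=knight, Kira=knight, Kobi=knave, Dave's claim "Kira is a knave exactly when Otto is a knight" comes out false where it would need to be true.)
So Dave must be a knave, making "Kira is a knave exactly when Otto is a knight" false. Taking Dave=knave, Otto=knight, Kira=knight, Kobi=knave, each remaining statement checks out:
  Otto (knight): "Kira is a knight" — true. ✓
  Kira (knight): "it is not true that Dave is a knight" — true. ✓
  Kobi (knave): "Kobi is a knight, and Kobi is a knave" — false. ✓
This is the unique consistent assignment.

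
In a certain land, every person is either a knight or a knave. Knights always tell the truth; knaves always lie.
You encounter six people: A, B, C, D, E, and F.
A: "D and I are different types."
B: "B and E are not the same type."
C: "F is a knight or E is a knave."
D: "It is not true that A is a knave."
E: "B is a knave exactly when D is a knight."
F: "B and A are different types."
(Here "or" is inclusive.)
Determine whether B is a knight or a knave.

B is a knave.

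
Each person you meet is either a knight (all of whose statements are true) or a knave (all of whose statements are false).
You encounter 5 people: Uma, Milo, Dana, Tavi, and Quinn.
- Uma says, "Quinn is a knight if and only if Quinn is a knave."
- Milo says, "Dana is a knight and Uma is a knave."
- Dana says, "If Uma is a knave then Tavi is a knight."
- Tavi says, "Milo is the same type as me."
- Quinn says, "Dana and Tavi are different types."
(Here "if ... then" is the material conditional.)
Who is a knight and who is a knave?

Uma is a knave, Milo is a knight, Dana is a knight, Tavi is a knight, and Quinn is a knave.

Uma is a knave, so "Quinn is a knight if and only if Quinn is a knave" must be False — and it is.
As a knight, Milo's statement "Dana is a knight and Uma is a knave" should be True; it is.
Dana is a knight, so "if Uma is a knave then Tavi is a knight" must be True — and it is.
Since Tavi is a knight, "Milo is the same type as me" needs to be True, which holds.
Quinn (knave): "Dana and Tavi are different types" — False. ✓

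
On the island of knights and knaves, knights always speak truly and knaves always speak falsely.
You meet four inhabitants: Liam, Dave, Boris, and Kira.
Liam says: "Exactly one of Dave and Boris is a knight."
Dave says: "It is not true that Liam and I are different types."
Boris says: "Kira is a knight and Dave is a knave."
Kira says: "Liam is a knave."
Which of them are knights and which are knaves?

Since Liam is a knight, "exactly one of Dave and Boris is a knight" needs to be True, which holds.
As a knight, Dave's statement "it is not true that Liam and I are different types" should be True; it is.
Boris is a knave, so "Kira is a knight and Dave is a knave" must be False — and it is.
As a knave, Kira's statement "Liam is a knave" should be False; it is.

Knights: Liam and Dave. Knaves: Boris and Kira.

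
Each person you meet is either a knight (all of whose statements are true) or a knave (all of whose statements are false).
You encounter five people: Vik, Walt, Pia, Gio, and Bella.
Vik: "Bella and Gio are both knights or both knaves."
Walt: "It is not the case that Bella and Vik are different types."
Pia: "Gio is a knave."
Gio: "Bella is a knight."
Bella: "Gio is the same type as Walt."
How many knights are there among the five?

4

The unique consistent assignment is Vik=knight, Walt=knight, Pia=knave, Gio=knight, Bella=knight.
That has 4 knights.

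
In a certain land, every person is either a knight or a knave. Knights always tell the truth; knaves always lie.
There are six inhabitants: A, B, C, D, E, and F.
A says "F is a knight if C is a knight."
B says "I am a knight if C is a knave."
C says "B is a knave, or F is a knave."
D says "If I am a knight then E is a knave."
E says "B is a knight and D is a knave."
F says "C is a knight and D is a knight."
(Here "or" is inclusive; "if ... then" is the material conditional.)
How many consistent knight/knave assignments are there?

0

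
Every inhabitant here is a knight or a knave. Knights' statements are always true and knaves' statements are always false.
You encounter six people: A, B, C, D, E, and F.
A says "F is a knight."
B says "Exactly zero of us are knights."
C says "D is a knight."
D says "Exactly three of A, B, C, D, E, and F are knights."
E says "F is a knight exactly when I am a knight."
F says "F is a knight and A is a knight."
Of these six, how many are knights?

2

The unique consistent assignment is A=knight, B=knave, C=knave, D=knave, E=knave, F=knight.
That has 2 knights.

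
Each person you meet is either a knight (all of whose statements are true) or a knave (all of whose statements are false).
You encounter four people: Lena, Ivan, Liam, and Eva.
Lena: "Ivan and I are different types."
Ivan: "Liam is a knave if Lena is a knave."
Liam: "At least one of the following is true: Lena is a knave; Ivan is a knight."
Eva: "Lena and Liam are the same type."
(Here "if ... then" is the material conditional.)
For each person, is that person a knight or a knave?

Suppose Lena is a knight. Then Lena's statement "Ivan and I are different types" would have to be true. Checking the 8 ways to assign the others, none is consistent with every speaker.
(For instance, with Ivan=knave, Liam=knight, Eva=knave, Ivan's claim "Liam is a knave if Lena is a knave" comes out true where it would need to be false.)
So Lena must be a knave, making "Ivan and I are different types" false. Taking Lena=knave, Ivan=knave, Liam=knight, Eva=knave, each remaining statement checks out:
  Ivan (knave): "Liam is a knave if Lena is a knave" — false. ✓
  Liam (knight): "at least one of the following is true: Lena is a knave; Ivan is a knight" — true. ✓
  Eva (knave): "Lena and Liam are the same type" — false. ✓
This is the unique consistent assignment.

Knights: Liam. Knaves: Lena, Ivan, and Eva.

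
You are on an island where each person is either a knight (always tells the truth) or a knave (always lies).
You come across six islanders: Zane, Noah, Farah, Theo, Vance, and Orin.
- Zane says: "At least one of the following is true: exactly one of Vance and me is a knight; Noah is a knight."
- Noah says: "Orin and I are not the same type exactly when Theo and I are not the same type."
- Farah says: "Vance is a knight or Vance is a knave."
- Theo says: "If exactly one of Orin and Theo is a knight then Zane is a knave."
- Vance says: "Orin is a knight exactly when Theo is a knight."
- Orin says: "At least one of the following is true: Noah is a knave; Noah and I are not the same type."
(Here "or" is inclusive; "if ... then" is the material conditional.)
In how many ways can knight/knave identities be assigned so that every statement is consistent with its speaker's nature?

1

Consistent assignments:
  Zane=knight, Noah=knave, Farah=knight, Theo=knave, Vance=knave, Orin=knight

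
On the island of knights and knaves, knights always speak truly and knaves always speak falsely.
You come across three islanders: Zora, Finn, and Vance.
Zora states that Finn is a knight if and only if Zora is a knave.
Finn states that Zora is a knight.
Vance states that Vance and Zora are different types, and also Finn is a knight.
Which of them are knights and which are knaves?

Knights: none. Knaves: Zora, Finn, and Vance.

Suppose Zora is a knight. Then Zora's statement "Finn is a knight if and only if Zora is a knave" would have to be true. Checking the 4 ways to assign the others, none is consistent with every speaker.
(For instance, with Finn=knave, Vance=knave, Finn's claim "Zora is a knight" comes out true where it would need to be false.)
So Zora must be a knave, making "Finn is a knight if and only if Zora is a knave" false. Taking Zora=knave, Finn=knave, Vance=knave, each remaining statement checks out:
  Finn (knave): "Zora is a knight" — false. ✓
  Vance (knave): "Vance and Zora are different types, and also Finn is a knight" — false. ✓
This is the unique consistent assignment.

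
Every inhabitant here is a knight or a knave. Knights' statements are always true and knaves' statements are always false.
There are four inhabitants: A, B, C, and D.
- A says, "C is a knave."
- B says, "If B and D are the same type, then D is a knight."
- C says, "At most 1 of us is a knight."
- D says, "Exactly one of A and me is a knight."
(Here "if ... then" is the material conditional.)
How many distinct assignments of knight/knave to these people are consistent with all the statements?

1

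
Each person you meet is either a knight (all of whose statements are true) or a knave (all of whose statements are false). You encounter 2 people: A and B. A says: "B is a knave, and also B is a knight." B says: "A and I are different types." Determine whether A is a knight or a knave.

A is a knave.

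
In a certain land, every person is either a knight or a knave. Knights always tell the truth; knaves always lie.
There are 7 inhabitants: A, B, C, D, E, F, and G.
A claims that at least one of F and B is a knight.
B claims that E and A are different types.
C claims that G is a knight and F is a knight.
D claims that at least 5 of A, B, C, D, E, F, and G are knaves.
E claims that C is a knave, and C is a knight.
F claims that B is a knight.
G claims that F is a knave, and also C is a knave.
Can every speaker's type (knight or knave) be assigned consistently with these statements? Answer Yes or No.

Yes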